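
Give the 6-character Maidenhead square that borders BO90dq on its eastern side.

Longitude subsquare d = 3; +1 → 4 = e.
The latitude characters are unchanged.

BO90eq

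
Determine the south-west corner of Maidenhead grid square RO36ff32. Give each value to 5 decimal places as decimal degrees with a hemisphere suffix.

56.21667° N, 166.44167° E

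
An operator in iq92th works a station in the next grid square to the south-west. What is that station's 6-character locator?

IQ92sg

Longitude subsquare t = 19; −1 → 18 = s.
Latitude subsquare h = 7; −1 → 6 = g.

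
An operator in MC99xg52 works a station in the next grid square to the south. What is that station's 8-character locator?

MC99xg51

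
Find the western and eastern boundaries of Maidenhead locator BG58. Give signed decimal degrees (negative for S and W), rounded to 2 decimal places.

Field B=1, G=6: +1·20° lon, +6·10° lat → SW at lon -160°, lat -30°.
Square 5, 8: +5·2° lon, +8·1° lat → SW at lon -150°, lat -22°.
Cell spans 2° lon × 1° lat.
west -150.00, east -148.00.

-150.00, -148.00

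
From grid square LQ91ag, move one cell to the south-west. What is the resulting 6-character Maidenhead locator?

LQ81xf

Longitude subsquare a = 0; −1 → -1, wraps to 23 = x, carry into square.
Longitude square 9; −1 → 8.
Latitude subsquare g = 6; −1 → 5 = f.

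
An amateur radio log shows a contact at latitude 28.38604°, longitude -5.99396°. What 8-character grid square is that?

IL78aj02

Offset from 180°W / 90°S: lon 174.00604°, lat 118.38604°.
Field (20°×10°, letters A–R): lon ⌊174.00604/20⌋ = 8 → I; lat ⌊118.38604/10⌋ = 11 → L.
Square (2°×1°, digits 0–9): lon ⌊14.00604/2⌋ = 7; lat ⌊8.38604/1⌋ = 8.
Subsquare (5′×2.5′, letters a–x): lon ⌊0.00604/0.0833333⌋ = 0 → a; lat ⌊0.38604/0.0416667⌋ = 9 → j.
Extended square (30″×15″, digits 0–9): lon ⌊0.00604/0.00833333⌋ = 0; lat ⌊0.01104/0.00416667⌋ = 2.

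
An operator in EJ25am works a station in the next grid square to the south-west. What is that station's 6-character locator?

EJ15xl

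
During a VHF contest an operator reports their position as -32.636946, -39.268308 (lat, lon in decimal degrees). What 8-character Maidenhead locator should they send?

HF07ii77

Shift to the Maidenhead origin (180°W, 90°S): lon 140.73169, lat 57.36305.
Field: 140.73169/20 → 7 → H, 57.36305/10 → 5 → F; chars HF.
Square: 0.73169/2 → 0, 7.36305/1 → 7; chars 07.
Subsquare: 0.73169/0.0833333 → 8 → i, 0.36305/0.0416667 → 8 → i; chars ii.
Extended square: 0.06503/0.00833333 → 7, 0.02972/0.00416667 → 7; chars 77.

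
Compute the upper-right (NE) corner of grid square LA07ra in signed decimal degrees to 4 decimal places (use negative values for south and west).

Field L=11, A=0: +11·20° lon, +0·10° lat → SW at lon 40°, lat -90°.
Square 0, 7: +0·2° lon, +7·1° lat → SW at lon 40°, lat -83°.
Subsquare r=17, a=0: +17·0.0833333° lon, +0·0.0416667° lat → SW at lon 41.4167°, lat -83°.
Cell spans 0.0833333° lon × 0.0416667° lat. NE corner is SW corner plus one full cell.
latitude -82.9583, longitude 41.5000.

-82.9583, 41.5000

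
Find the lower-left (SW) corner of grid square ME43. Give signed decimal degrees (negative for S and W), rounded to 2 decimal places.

-47.00, 68.00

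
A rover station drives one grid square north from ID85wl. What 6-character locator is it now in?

ID85wm

Latitude subsquare l = 11; +1 → 12 = m.
The longitude characters are unchanged.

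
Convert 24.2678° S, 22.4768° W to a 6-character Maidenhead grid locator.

HG85sr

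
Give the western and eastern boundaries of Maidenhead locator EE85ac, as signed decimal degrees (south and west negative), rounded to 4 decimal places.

-84.0000, -83.9167

Field E=4, E=4: +4·20° lon, +4·10° lat → SW at lon -100°, lat -50°.
Square 8, 5: +8·2° lon, +5·1° lat → SW at lon -84°, lat -45°.
Subsquare a=0, c=2: +0·0.0833333° lon, +2·0.0416667° lat → SW at lon -84°, lat -44.9167°.
Cell spans 0.0833333° lon × 0.0416667° lat.
west -84.0000, east -83.9167.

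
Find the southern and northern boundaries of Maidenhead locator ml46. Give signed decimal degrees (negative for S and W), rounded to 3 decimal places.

Field M=12, L=11: +12·20° lon, +11·10° lat → SW at lon 60°, lat 20°.
Square 4, 6: +4·2° lon, +6·1° lat → SW at lon 68°, lat 26°.
Cell spans 2° lon × 1° lat.
south 26.000, north 27.000.

26.000, 27.000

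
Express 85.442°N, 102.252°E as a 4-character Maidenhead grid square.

Offset from 180°W / 90°S: lon 282.25°, lat 175.44°.
Field (20°×10°, letters A–R): 282.25/20 → 14 → O, 175.44/10 → 17 → R; chars OR.
Square (2°×1°, digits 0–9): 2.25/2 → 1, 5.44/1 → 5; chars 15.

OR15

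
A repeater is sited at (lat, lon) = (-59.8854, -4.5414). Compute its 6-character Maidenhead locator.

ID70rc

Shift to the Maidenhead origin (180°W, 90°S): lon 175.4586, lat 30.1146.
Field: 175.4586/20 → 8 → I, 30.1146/10 → 3 → D; chars ID.
Square: 15.4586/2 → 7, 0.1146/1 → 0; chars 70.
Subsquare: 1.4586/0.0833333 → 17 → r, 0.1146/0.0416667 → 2 → c; chars rc.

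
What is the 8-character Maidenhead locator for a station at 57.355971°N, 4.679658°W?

Shift to the Maidenhead origin (180°W, 90°S): lon 175.32034, lat 147.35597.
Field: lon ⌊175.32034/20⌋ = 8 → I; lat ⌊147.35597/10⌋ = 14 → O.
Square: lon ⌊15.32034/2⌋ = 7; lat ⌊7.35597/1⌋ = 7.
Subsquare: lon ⌊1.32034/0.0833333⌋ = 15 → p; lat ⌊0.35597/0.0416667⌋ = 8 → i.
Extended square: lon ⌊0.07034/0.00833333⌋ = 8; lat ⌊0.02264/0.00416667⌋ = 5.

IO77pi85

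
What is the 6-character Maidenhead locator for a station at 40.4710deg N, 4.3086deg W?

Add 180° to longitude and 90° to latitude: 175.6914, 130.4710.
Field: lon ⌊175.6914/20⌋ = 8 → I; lat ⌊130.4710/10⌋ = 13 → N.
Square: lon ⌊15.6914/2⌋ = 7; lat ⌊0.4710/1⌋ = 0.
Subsquare: lon ⌊1.6914/0.0833333⌋ = 20 → u; lat ⌊0.4710/0.0416667⌋ = 11 → l.

IN70ul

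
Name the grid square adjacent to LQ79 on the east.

Longitude square 7; +1 → 8.
The latitude characters are unchanged.

LQ89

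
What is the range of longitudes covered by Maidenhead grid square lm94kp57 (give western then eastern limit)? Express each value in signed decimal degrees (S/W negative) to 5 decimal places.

Field L=11, M=12: +11·20° lon, +12·10° lat → SW at lon 40°, lat 30°.
Square 9, 4: +9·2° lon, +4·1° lat → SW at lon 58°, lat 34°.
Subsquare k=10, p=15: +10·0.0833333° lon, +15·0.0416667° lat → SW at lon 58.8333°, lat 34.625°.
Extended square 5, 7: +5·0.00833333° lon, +7·0.00416667° lat → SW at lon 58.875°, lat 34.6542°.
Cell spans 0.00833333° lon × 0.00416667° lat.
west 58.87500, east 58.88333.

58.87500, 58.88333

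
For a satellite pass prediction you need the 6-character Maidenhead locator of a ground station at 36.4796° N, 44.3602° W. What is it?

GM76tl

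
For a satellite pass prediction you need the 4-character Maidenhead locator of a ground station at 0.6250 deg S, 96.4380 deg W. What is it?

Add 180° to longitude and 90° to latitude: 83.56, 89.38.
Field: 83.56/20 → 4 → E, 89.38/10 → 8 → I; chars EI.
Square: 3.56/2 → 1, 9.38/1 → 9; chars 19.

EI19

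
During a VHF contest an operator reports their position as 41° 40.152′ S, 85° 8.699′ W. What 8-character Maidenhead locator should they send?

Offset from 180°W / 90°S: lon 94.85502°, lat 48.33080°.
Field (20°×10°, letters A–R): lon ⌊94.85502/20⌋ = 4 → E; lat ⌊48.33080/10⌋ = 4 → E.
Square (2°×1°, digits 0–9): lon ⌊14.85502/2⌋ = 7; lat ⌊8.33080/1⌋ = 8.
Subsquare (5′×2.5′, letters a–x): lon ⌊0.85502/0.0833333⌋ = 10 → k; lat ⌊0.33080/0.0416667⌋ = 7 → h.
Extended square (30″×15″, digits 0–9): lon ⌊0.02168/0.00833333⌋ = 2; lat ⌊0.03913/0.00416667⌋ = 9.

EE78kh29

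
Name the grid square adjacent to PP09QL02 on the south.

PP09ql01

Latitude extended square 2; −1 → 1.
The longitude characters are unchanged.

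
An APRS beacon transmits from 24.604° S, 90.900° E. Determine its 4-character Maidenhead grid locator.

NG55

Shift to the Maidenhead origin (180°W, 90°S): lon 270.90, lat 65.40.
Field: 270.90/20 → 13 → N, 65.40/10 → 6 → G; chars NG.
Square: 10.90/2 → 5, 5.40/1 → 5; chars 55.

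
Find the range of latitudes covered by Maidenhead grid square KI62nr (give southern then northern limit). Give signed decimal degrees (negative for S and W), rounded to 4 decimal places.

-7.2917, -7.2500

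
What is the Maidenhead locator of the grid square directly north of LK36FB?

LK36fc

Latitude subsquare b = 1; +1 → 2 = c.
The longitude characters are unchanged.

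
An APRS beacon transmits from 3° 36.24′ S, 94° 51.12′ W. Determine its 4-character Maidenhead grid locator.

Offset from 180°W / 90°S: lon 85.15°, lat 86.40°.
Field (20°×10°, letters A–R): 85.15/20 → 4 → E, 86.40/10 → 8 → I; chars EI.
Square (2°×1°, digits 0–9): 5.15/2 → 2, 6.40/1 → 6; chars 26.

EI26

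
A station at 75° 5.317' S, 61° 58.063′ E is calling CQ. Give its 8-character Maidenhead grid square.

MB04xv68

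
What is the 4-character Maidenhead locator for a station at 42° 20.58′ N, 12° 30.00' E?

JN62

Shift to the Maidenhead origin (180°W, 90°S): lon 192.50, lat 132.34.
Field: lon ⌊192.50/20⌋ = 9 → J; lat ⌊132.34/10⌋ = 13 → N.
Square: lon ⌊12.50/2⌋ = 6; lat ⌊2.34/1⌋ = 2.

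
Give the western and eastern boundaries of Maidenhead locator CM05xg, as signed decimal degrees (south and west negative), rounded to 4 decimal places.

Field C=2, M=12: +2·20° lon, +12·10° lat → SW at lon -140°, lat 30°.
Square 0, 5: +0·2° lon, +5·1° lat → SW at lon -140°, lat 35°.
Subsquare x=23, g=6: +23·0.0833333° lon, +6·0.0416667° lat → SW at lon -138.083°, lat 35.25°.
Cell spans 0.0833333° lon × 0.0416667° lat.
west -138.0833, east -138.0000.

-138.0833, -138.0000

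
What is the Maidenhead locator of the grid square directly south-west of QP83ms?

Longitude subsquare m = 12; −1 → 11 = l.
Latitude subsquare s = 18; −1 → 17 = r.

QP83lr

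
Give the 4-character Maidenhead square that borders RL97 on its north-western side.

Longitude square 9; −1 → 8.
Latitude square 7; +1 → 8.

RL88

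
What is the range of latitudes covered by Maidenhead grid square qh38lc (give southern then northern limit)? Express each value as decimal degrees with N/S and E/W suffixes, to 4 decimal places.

Field Q=16, H=7: +16·20° lon, +7·10° lat → SW at lon 140°, lat -20°.
Square 3, 8: +3·2° lon, +8·1° lat → SW at lon 146°, lat -12°.
Subsquare l=11, c=2: +11·0.0833333° lon, +2·0.0416667° lat → SW at lon 146.917°, lat -11.9167°.
Cell spans 0.0833333° lon × 0.0416667° lat.
south 11.9167° S, north 11.8750° S.

11.9167° S, 11.8750° S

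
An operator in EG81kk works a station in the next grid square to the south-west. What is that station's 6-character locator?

Longitude subsquare k = 10; −1 → 9 = j.
Latitude subsquare k = 10; −1 → 9 = j.

EG81jj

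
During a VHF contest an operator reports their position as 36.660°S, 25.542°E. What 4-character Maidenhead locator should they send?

Shift to the Maidenhead origin (180°W, 90°S): lon 205.54, lat 53.34.
Field (20°×10°, letters A–R): lon ⌊205.54/20⌋ = 10 → K; lat ⌊53.34/10⌋ = 5 → F.
Square (2°×1°, digits 0–9): lon ⌊5.54/2⌋ = 2; lat ⌊3.34/1⌋ = 3.

KF23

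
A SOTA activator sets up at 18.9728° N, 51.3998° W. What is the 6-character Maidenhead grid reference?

GK48hx

Offset from 180°W / 90°S: lon 128.6002°, lat 108.9728°.
Field: 128.6002/20 → 6 → G, 108.9728/10 → 10 → K; chars GK.
Square: 8.6002/2 → 4, 8.9728/1 → 8; chars 48.
Subsquare: 0.6002/0.0833333 → 7 → h, 0.9728/0.0416667 → 23 → x; chars hx.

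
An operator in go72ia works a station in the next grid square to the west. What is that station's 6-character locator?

GO72ha

Longitude subsquare i = 8; −1 → 7 = h.
The latitude characters are unchanged.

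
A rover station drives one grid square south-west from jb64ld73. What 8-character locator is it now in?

Longitude extended square 7; −1 → 6.
Latitude extended square 3; −1 → 2.

JB64ld62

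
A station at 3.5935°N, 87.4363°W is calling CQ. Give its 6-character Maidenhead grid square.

EJ63go

Offset from 180°W / 90°S: lon 92.5637°, lat 93.5935°.
Field: 92.5637/20 → 4 → E, 93.5935/10 → 9 → J; chars EJ.
Square: 12.5637/2 → 6, 3.5935/1 → 3; chars 63.
Subsquare: 0.5637/0.0833333 → 6 → g, 0.5935/0.0416667 → 14 → o; chars go.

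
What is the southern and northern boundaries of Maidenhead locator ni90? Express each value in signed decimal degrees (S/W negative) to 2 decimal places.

-10.00, -9.00

Field N=13, I=8: +13·20° lon, +8·10° lat → SW at lon 80°, lat -10°.
Square 9, 0: +9·2° lon, +0·1° lat → SW at lon 98°, lat -10°.
Cell spans 2° lon × 1° lat.
south -10.00, north -9.00.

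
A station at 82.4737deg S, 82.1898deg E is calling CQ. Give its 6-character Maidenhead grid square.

NA17cm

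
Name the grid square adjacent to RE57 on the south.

RE56

Latitude square 7; −1 → 6.
The longitude characters are unchanged.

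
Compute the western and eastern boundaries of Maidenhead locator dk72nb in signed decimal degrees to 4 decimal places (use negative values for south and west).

Field D=3, K=10: +3·20° lon, +10·10° lat → SW at lon -120°, lat 10°.
Square 7, 2: +7·2° lon, +2·1° lat → SW at lon -106°, lat 12°.
Subsquare n=13, b=1: +13·0.0833333° lon, +1·0.0416667° lat → SW at lon -104.917°, lat 12.0417°.
Cell spans 0.0833333° lon × 0.0416667° lat.
west -104.9167, east -104.8333.

-104.9167, -104.8333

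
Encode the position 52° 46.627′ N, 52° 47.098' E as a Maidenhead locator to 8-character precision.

LO62js46

Add 180° to longitude and 90° to latitude: 232.78497, 142.77712.
Field (20°×10°, letters A–R): lon ⌊232.78497/20⌋ = 11 → L; lat ⌊142.77712/10⌋ = 14 → O.
Square (2°×1°, digits 0–9): lon ⌊12.78497/2⌋ = 6; lat ⌊2.77712/1⌋ = 2.
Subsquare (5′×2.5′, letters a–x): lon ⌊0.78497/0.0833333⌋ = 9 → j; lat ⌊0.77712/0.0416667⌋ = 18 → s.
Extended square (30″×15″, digits 0–9): lon ⌊0.03497/0.00833333⌋ = 4; lat ⌊0.02712/0.00416667⌋ = 6.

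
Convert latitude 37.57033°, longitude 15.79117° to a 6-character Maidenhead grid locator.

Shift to the Maidenhead origin (180°W, 90°S): lon 195.7912, lat 127.5703.
Field: lon ⌊195.7912/20⌋ = 9 → J; lat ⌊127.5703/10⌋ = 12 → M.
Square: lon ⌊15.7912/2⌋ = 7; lat ⌊7.5703/1⌋ = 7.
Subsquare: lon ⌊1.7912/0.0833333⌋ = 21 → v; lat ⌊0.5703/0.0416667⌋ = 13 → n.

JM77vn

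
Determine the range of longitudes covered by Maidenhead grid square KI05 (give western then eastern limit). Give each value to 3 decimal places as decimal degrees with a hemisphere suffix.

Field K=10, I=8: +10·20° lon, +8·10° lat → SW at lon 20°, lat -10°.
Square 0, 5: +0·2° lon, +5·1° lat → SW at lon 20°, lat -5°.
Cell spans 2° lon × 1° lat.
west 20.000° E, east 22.000° E.

20.000° E, 22.000° E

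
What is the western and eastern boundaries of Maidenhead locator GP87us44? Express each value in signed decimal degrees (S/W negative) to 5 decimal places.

-42.30000, -42.29167

Field G=6, P=15: +6·20° lon, +15·10° lat → SW at lon -60°, lat 60°.
Square 8, 7: +8·2° lon, +7·1° lat → SW at lon -44°, lat 67°.
Subsquare u=20, s=18: +20·0.0833333° lon, +18·0.0416667° lat → SW at lon -42.3333°, lat 67.75°.
Extended square 4, 4: +4·0.00833333° lon, +4·0.00416667° lat → SW at lon -42.3°, lat 67.7667°.
Cell spans 0.00833333° lon × 0.00416667° lat.
west -42.30000, east -42.29167.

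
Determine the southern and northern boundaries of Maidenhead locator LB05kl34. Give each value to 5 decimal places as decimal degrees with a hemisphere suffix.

74.52500° S, 74.52083° S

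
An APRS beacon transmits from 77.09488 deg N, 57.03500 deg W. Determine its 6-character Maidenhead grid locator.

Offset from 180°W / 90°S: lon 122.9650°, lat 167.0949°.
Field: lon ⌊122.9650/20⌋ = 6 → G; lat ⌊167.0949/10⌋ = 16 → Q.
Square: lon ⌊2.9650/2⌋ = 1; lat ⌊7.0949/1⌋ = 7.
Subsquare: lon ⌊0.9650/0.0833333⌋ = 11 → l; lat ⌊0.0949/0.0416667⌋ = 2 → c.

GQ17lc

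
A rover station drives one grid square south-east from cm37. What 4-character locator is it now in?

Longitude square 3; +1 → 4.
Latitude square 7; −1 → 6.

CM46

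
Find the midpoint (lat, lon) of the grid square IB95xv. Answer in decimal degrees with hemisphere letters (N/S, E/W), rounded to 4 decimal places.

Field I=8, B=1: +8·20° lon, +1·10° lat → SW at lon -20°, lat -80°.
Square 9, 5: +9·2° lon, +5·1° lat → SW at lon -2°, lat -75°.
Subsquare x=23, v=21: +23·0.0833333° lon, +21·0.0416667° lat → SW at lon -0.0833333°, lat -74.125°.
Cell spans 0.0833333° lon × 0.0416667° lat. Centre is SW corner plus half of each.
latitude 74.1042° S, longitude 0.0417° W.

74.1042° S, 0.0417° W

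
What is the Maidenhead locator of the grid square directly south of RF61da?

RF60dx

Latitude subsquare a = 0; −1 → -1, wraps to 23 = x, carry into square.
Latitude square 1; −1 → 0.
The longitude characters are unchanged.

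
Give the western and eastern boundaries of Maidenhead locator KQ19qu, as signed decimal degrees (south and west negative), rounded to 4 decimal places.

23.3333, 23.4167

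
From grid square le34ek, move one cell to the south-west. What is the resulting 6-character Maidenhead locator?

Longitude subsquare e = 4; −1 → 3 = d.
Latitude subsquare k = 10; −1 → 9 = j.

LE34dj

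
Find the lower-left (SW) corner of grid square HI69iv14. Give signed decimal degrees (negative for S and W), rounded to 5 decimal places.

Field H=7, I=8: +7·20° lon, +8·10° lat → SW at lon -40°, lat -10°.
Square 6, 9: +6·2° lon, +9·1° lat → SW at lon -28°, lat -1°.
Subsquare i=8, v=21: +8·0.0833333° lon, +21·0.0416667° lat → SW at lon -27.3333°, lat -0.125°.
Extended square 1, 4: +1·0.00833333° lon, +4·0.00416667° lat → SW at lon -27.325°, lat -0.108333°.
latitude -0.10833, longitude -27.32500.

-0.10833, -27.32500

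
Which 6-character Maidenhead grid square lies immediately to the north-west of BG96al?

Longitude subsquare a = 0; −1 → -1, wraps to 23 = x, carry into square.
Longitude square 9; −1 → 8.
Latitude subsquare l = 11; +1 → 12 = m.

BG86xm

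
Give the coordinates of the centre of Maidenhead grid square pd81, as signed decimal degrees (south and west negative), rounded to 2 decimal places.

-58.50, 137.00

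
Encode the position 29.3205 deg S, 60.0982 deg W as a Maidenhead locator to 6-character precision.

Offset from 180°W / 90°S: lon 119.9018°, lat 60.6795°.
Field: 119.9018/20 → 5 → F, 60.6795/10 → 6 → G; chars FG.
Square: 19.9018/2 → 9, 0.6795/1 → 0; chars 90.
Subsquare: 1.9018/0.0833333 → 22 → w, 0.6795/0.0416667 → 16 → q; chars wq.

FG90wq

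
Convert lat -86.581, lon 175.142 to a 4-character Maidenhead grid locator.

Offset from 180°W / 90°S: lon 355.14°, lat 3.42°.
Field: 355.14/20 → 17 → R, 3.42/10 → 0 → A; chars RA.
Square: 15.14/2 → 7, 3.42/1 → 3; chars 73.

RA73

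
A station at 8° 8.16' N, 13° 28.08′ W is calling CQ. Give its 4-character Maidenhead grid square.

Offset from 180°W / 90°S: lon 166.53°, lat 98.14°.
Field (20°×10°, letters A–R): lon ⌊166.53/20⌋ = 8 → I; lat ⌊98.14/10⌋ = 9 → J.
Square (2°×1°, digits 0–9): lon ⌊6.53/2⌋ = 3; lat ⌊8.14/1⌋ = 8.

IJ38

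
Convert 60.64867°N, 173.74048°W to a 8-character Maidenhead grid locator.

Offset from 180°W / 90°S: lon 6.25952°, lat 150.64867°.
Field: 6.25952/20 → 0 → A, 150.64867/10 → 15 → P; chars AP.
Square: 6.25952/2 → 3, 0.64867/1 → 0; chars 30.
Subsquare: 0.25952/0.0833333 → 3 → d, 0.64867/0.0416667 → 15 → p; chars dp.
Extended square: 0.00952/0.00833333 → 1, 0.02367/0.00416667 → 5; chars 15.

AP30dp15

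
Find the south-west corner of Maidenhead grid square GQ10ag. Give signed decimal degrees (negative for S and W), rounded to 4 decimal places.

70.2500, -58.0000

Field G=6, Q=16: +6·20° lon, +16·10° lat → SW at lon -60°, lat 70°.
Square 1, 0: +1·2° lon, +0·1° lat → SW at lon -58°, lat 70°.
Subsquare a=0, g=6: +0·0.0833333° lon, +6·0.0416667° lat → SW at lon -58°, lat 70.25°.
latitude 70.2500, longitude -58.0000.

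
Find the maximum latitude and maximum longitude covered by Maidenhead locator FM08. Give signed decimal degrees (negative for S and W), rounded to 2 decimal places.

Field F=5, M=12: +5·20° lon, +12·10° lat → SW at lon -80°, lat 30°.
Square 0, 8: +0·2° lon, +8·1° lat → SW at lon -80°, lat 38°.
Cell spans 2° lon × 1° lat. NE corner is SW corner plus one full cell.
latitude 39.00, longitude -78.00.

39.00, -78.00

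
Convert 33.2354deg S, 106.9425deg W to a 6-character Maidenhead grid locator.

DF66ms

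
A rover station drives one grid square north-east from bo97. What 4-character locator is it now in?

CO08

Longitude square 9; +1 → 10, wraps to 0, carry into field.
Longitude field B = 1; +1 → 2 = C.
Latitude square 7; +1 → 8.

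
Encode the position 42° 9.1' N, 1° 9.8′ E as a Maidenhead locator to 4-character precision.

JN02

Shift to the Maidenhead origin (180°W, 90°S): lon 181.16, lat 132.15.
Field: lon ⌊181.16/20⌋ = 9 → J; lat ⌊132.15/10⌋ = 13 → N.
Square: lon ⌊1.16/2⌋ = 0; lat ⌊2.15/1⌋ = 2.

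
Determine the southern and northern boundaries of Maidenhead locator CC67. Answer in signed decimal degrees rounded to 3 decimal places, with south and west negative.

-63.000, -62.000

Field C=2, C=2: +2·20° lon, +2·10° lat → SW at lon -140°, lat -70°.
Square 6, 7: +6·2° lon, +7·1° lat → SW at lon -128°, lat -63°.
Cell spans 2° lon × 1° lat.
south -63.000, north -62.000.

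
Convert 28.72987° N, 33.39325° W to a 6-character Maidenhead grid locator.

Add 180° to longitude and 90° to latitude: 146.6068, 118.7299.
Field: 146.6068/20 → 7 → H, 118.7299/10 → 11 → L; chars HL.
Square: 6.6068/2 → 3, 8.7299/1 → 8; chars 38.
Subsquare: 0.6068/0.0833333 → 7 → h, 0.7299/0.0416667 → 17 → r; chars hr.

HL38hr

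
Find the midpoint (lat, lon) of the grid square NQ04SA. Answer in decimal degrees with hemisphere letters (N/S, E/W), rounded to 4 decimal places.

74.0208° N, 81.5417° E

Field N=13, Q=16: +13·20° lon, +16·10° lat → SW at lon 80°, lat 70°.
Square 0, 4: +0·2° lon, +4·1° lat → SW at lon 80°, lat 74°.
Subsquare s=18, a=0: +18·0.0833333° lon, +0·0.0416667° lat → SW at lon 81.5°, lat 74°.
Cell spans 0.0833333° lon × 0.0416667° lat. Centre is SW corner plus half of each.
latitude 74.0208° N, longitude 81.5417° E.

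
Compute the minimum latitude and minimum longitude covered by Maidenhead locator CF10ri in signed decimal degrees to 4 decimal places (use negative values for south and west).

-39.6667, -136.5833

Field C=2, F=5: +2·20° lon, +5·10° lat → SW at lon -140°, lat -40°.
Square 1, 0: +1·2° lon, +0·1° lat → SW at lon -138°, lat -40°.
Subsquare r=17, i=8: +17·0.0833333° lon, +8·0.0416667° lat → SW at lon -136.583°, lat -39.6667°.
latitude -39.6667, longitude -136.5833.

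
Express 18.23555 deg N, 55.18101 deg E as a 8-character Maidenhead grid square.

LK78of16

Add 180° to longitude and 90° to latitude: 235.18101, 108.23555.
Field: 235.18101/20 → 11 → L, 108.23555/10 → 10 → K; chars LK.
Square: 15.18101/2 → 7, 8.23555/1 → 8; chars 78.
Subsquare: 1.18101/0.0833333 → 14 → o, 0.23555/0.0416667 → 5 → f; chars of.
Extended square: 0.01434/0.00833333 → 1, 0.02722/0.00416667 → 6; chars 16.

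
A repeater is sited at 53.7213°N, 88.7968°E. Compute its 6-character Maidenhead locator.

Offset from 180°W / 90°S: lon 268.7968°, lat 143.7213°.
Field: 268.7968/20 → 13 → N, 143.7213/10 → 14 → O; chars NO.
Square: 8.7968/2 → 4, 3.7213/1 → 3; chars 43.
Subsquare: 0.7968/0.0833333 → 9 → j, 0.7213/0.0416667 → 17 → r; chars jr.

NO43jr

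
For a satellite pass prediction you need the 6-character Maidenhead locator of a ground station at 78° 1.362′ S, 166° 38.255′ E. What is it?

Offset from 180°W / 90°S: lon 346.6376°, lat 11.9773°.
Field: lon ⌊346.6376/20⌋ = 17 → R; lat ⌊11.9773/10⌋ = 1 → B.
Square: lon ⌊6.6376/2⌋ = 3; lat ⌊1.9773/1⌋ = 1.
Subsquare: lon ⌊0.6376/0.0833333⌋ = 7 → h; lat ⌊0.9773/0.0416667⌋ = 23 → x.

RB31hx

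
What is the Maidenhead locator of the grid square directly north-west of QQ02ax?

Longitude subsquare a = 0; −1 → -1, wraps to 23 = x, carry into square.
Longitude square 0; −1 → -1, wraps to 9, carry into field.
Longitude field Q = 16; −1 → 15 = P.
Latitude subsquare x = 23; +1 → 24, wraps to 0 = a, carry into square.
Latitude square 2; +1 → 3.

PQ93xa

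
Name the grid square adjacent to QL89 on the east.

QL99

Longitude square 8; +1 → 9.
The latitude characters are unchanged.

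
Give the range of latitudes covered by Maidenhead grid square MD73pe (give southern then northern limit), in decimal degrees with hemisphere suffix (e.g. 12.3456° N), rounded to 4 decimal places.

56.8333° S, 56.7917° S

Field M=12, D=3: +12·20° lon, +3·10° lat → SW at lon 60°, lat -60°.
Square 7, 3: +7·2° lon, +3·1° lat → SW at lon 74°, lat -57°.
Subsquare p=15, e=4: +15·0.0833333° lon, +4·0.0416667° lat → SW at lon 75.25°, lat -56.8333°.
Cell spans 0.0833333° lon × 0.0416667° lat.
south 56.8333° S, north 56.7917° S.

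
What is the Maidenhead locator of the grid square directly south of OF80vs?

OF80vr

Latitude subsquare s = 18; −1 → 17 = r.
The longitude characters are unchanged.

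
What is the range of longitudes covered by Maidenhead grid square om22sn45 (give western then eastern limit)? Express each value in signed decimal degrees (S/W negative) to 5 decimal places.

105.53333, 105.54167

Field O=14, M=12: +14·20° lon, +12·10° lat → SW at lon 100°, lat 30°.
Square 2, 2: +2·2° lon, +2·1° lat → SW at lon 104°, lat 32°.
Subsquare s=18, n=13: +18·0.0833333° lon, +13·0.0416667° lat → SW at lon 105.5°, lat 32.5417°.
Extended square 4, 5: +4·0.00833333° lon, +5·0.00416667° lat → SW at lon 105.533°, lat 32.5625°.
Cell spans 0.00833333° lon × 0.00416667° lat.
west 105.53333, east 105.54167.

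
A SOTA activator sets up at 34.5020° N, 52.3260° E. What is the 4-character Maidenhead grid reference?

LM64

Shift to the Maidenhead origin (180°W, 90°S): lon 232.33, lat 124.50.
Field: 232.33/20 → 11 → L, 124.50/10 → 12 → M; chars LM.
Square: 12.33/2 → 6, 4.50/1 → 4; chars 64.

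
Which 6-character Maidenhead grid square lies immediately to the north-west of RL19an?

RL09xo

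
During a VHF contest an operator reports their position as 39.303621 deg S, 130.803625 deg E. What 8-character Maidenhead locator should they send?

Shift to the Maidenhead origin (180°W, 90°S): lon 310.80363, lat 50.69638.
Field (20°×10°, letters A–R): 310.80363/20 → 15 → P, 50.69638/10 → 5 → F; chars PF.
Square (2°×1°, digits 0–9): 10.80363/2 → 5, 0.69638/1 → 0; chars 50.
Subsquare (5′×2.5′, letters a–x): 0.80363/0.0833333 → 9 → j, 0.69638/0.0416667 → 16 → q; chars jq.
Extended square (30″×15″, digits 0–9): 0.05363/0.00833333 → 6, 0.02971/0.00416667 → 7; chars 67.

PF50jq67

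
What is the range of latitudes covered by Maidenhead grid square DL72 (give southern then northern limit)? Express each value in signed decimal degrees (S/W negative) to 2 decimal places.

22.00, 23.00

Field D=3, L=11: +3·20° lon, +11·10° lat → SW at lon -120°, lat 20°.
Square 7, 2: +7·2° lon, +2·1° lat → SW at lon -106°, lat 22°.
Cell spans 2° lon × 1° lat.
south 22.00, north 23.00.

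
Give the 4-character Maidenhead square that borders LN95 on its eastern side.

MN05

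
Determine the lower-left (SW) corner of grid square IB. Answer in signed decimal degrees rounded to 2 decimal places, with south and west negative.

Field I=8, B=1: +8·20° lon, +1·10° lat → SW at lon -20°, lat -80°.
latitude -80.00, longitude -20.00.

-80.00, -20.00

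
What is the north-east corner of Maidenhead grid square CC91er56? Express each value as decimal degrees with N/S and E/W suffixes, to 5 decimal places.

Field C=2, C=2: +2·20° lon, +2·10° lat → SW at lon -140°, lat -70°.
Square 9, 1: +9·2° lon, +1·1° lat → SW at lon -122°, lat -69°.
Subsquare e=4, r=17: +4·0.0833333° lon, +17·0.0416667° lat → SW at lon -121.667°, lat -68.2917°.
Extended square 5, 6: +5·0.00833333° lon, +6·0.00416667° lat → SW at lon -121.625°, lat -68.2667°.
Cell spans 0.00833333° lon × 0.00416667° lat. NE corner is SW corner plus one full cell.
latitude 68.26250° S, longitude 121.61667° W.

68.26250° S, 121.61667° W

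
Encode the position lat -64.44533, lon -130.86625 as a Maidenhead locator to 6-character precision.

CC45nn

Add 180° to longitude and 90° to latitude: 49.1337, 25.5547.
Field (20°×10°, letters A–R): lon ⌊49.1337/20⌋ = 2 → C; lat ⌊25.5547/10⌋ = 2 → C.
Square (2°×1°, digits 0–9): lon ⌊9.1337/2⌋ = 4; lat ⌊5.5547/1⌋ = 5.
Subsquare (5′×2.5′, letters a–x): lon ⌊1.1337/0.0833333⌋ = 13 → n; lat ⌊0.5547/0.0416667⌋ = 13 → n.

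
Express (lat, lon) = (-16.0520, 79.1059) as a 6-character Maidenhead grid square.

MH93nw

Add 180° to longitude and 90° to latitude: 259.1059, 73.9480.
Field (20°×10°, letters A–R): 259.1059/20 → 12 → M, 73.9480/10 → 7 → H; chars MH.
Square (2°×1°, digits 0–9): 19.1059/2 → 9, 3.9480/1 → 3; chars 93.
Subsquare (5′×2.5′, letters a–x): 1.1059/0.0833333 → 13 → n, 0.9480/0.0416667 → 22 → w; chars nw.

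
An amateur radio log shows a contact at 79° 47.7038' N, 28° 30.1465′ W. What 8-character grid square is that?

Shift to the Maidenhead origin (180°W, 90°S): lon 151.49756, lat 169.79506.
Field: 151.49756/20 → 7 → H, 169.79506/10 → 16 → Q; chars HQ.
Square: 11.49756/2 → 5, 9.79506/1 → 9; chars 59.
Subsquare: 1.49756/0.0833333 → 17 → r, 0.79506/0.0416667 → 19 → t; chars rt.
Extended square: 0.08089/0.00833333 → 9, 0.00340/0.00416667 → 0; chars 90.

HQ59rt90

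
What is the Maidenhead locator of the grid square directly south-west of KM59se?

Longitude subsquare s = 18; −1 → 17 = r.
Latitude subsquare e = 4; −1 → 3 = d.

KM59rd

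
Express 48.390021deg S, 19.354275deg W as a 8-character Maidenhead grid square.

IE01ho76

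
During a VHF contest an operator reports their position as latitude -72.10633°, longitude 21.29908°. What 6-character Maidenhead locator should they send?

Add 180° to longitude and 90° to latitude: 201.2991, 17.8937.
Field: 201.2991/20 → 10 → K, 17.8937/10 → 1 → B; chars KB.
Square: 1.2991/2 → 0, 7.8937/1 → 7; chars 07.
Subsquare: 1.2991/0.0833333 → 15 → p, 0.8937/0.0416667 → 21 → v; chars pv.

KB07pv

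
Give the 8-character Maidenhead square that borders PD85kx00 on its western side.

PD85jx90

Longitude extended square 0; −1 → -1, wraps to 9, carry into subsquare.
Longitude subsquare k = 10; −1 → 9 = j.
The latitude characters are unchanged.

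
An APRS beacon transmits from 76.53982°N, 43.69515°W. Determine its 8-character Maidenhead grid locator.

Add 180° to longitude and 90° to latitude: 136.30485, 166.53982.
Field: lon ⌊136.30485/20⌋ = 6 → G; lat ⌊166.53982/10⌋ = 16 → Q.
Square: lon ⌊16.30485/2⌋ = 8; lat ⌊6.53982/1⌋ = 6.
Subsquare: lon ⌊0.30485/0.0833333⌋ = 3 → d; lat ⌊0.53982/0.0416667⌋ = 12 → m.
Extended square: lon ⌊0.05485/0.00833333⌋ = 6; lat ⌊0.03982/0.00416667⌋ = 9.

GQ86dm69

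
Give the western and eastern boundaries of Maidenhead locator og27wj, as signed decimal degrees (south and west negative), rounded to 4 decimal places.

Field O=14, G=6: +14·20° lon, +6·10° lat → SW at lon 100°, lat -30°.
Square 2, 7: +2·2° lon, +7·1° lat → SW at lon 104°, lat -23°.
Subsquare w=22, j=9: +22·0.0833333° lon, +9·0.0416667° lat → SW at lon 105.833°, lat -22.625°.
Cell spans 0.0833333° lon × 0.0416667° lat.
west 105.8333, east 105.9167.

105.8333, 105.9167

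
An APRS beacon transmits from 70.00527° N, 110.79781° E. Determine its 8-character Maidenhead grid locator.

OQ50ja51

Shift to the Maidenhead origin (180°W, 90°S): lon 290.79781, lat 160.00527.
Field (20°×10°, letters A–R): 290.79781/20 → 14 → O, 160.00527/10 → 16 → Q; chars OQ.
Square (2°×1°, digits 0–9): 10.79781/2 → 5, 0.00527/1 → 0; chars 50.
Subsquare (5′×2.5′, letters a–x): 0.79781/0.0833333 → 9 → j, 0.00527/0.0416667 → 0 → a; chars ja.
Extended square (30″×15″, digits 0–9): 0.04781/0.00833333 → 5, 0.00527/0.00416667 → 1; chars 51.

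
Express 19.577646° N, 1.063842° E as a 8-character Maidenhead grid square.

JK09mn78

Shift to the Maidenhead origin (180°W, 90°S): lon 181.06384, lat 109.57765.
Field: lon ⌊181.06384/20⌋ = 9 → J; lat ⌊109.57765/10⌋ = 10 → K.
Square: lon ⌊1.06384/2⌋ = 0; lat ⌊9.57765/1⌋ = 9.
Subsquare: lon ⌊1.06384/0.0833333⌋ = 12 → m; lat ⌊0.57765/0.0416667⌋ = 13 → n.
Extended square: lon ⌊0.06384/0.00833333⌋ = 7; lat ⌊0.03598/0.00416667⌋ = 8.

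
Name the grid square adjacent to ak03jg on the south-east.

AK03kf

Longitude subsquare j = 9; +1 → 10 = k.
Latitude subsquare g = 6; −1 → 5 = f.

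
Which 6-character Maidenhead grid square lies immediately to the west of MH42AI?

MH32xi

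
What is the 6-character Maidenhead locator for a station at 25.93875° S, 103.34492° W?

DG84hb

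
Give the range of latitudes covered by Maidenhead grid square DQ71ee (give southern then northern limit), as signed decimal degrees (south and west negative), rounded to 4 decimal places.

Field D=3, Q=16: +3·20° lon, +16·10° lat → SW at lon -120°, lat 70°.
Square 7, 1: +7·2° lon, +1·1° lat → SW at lon -106°, lat 71°.
Subsquare e=4, e=4: +4·0.0833333° lon, +4·0.0416667° lat → SW at lon -105.667°, lat 71.1667°.
Cell spans 0.0833333° lon × 0.0416667° lat.
south 71.1667, north 71.2083.

71.1667, 71.2083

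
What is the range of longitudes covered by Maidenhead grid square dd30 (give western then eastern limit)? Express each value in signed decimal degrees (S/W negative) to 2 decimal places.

-114.00, -112.00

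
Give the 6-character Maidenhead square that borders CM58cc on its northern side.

Latitude subsquare c = 2; +1 → 3 = d.
The longitude characters are unchanged.

CM58cd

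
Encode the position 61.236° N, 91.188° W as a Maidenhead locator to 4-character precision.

EP41

Offset from 180°W / 90°S: lon 88.81°, lat 151.24°.
Field: lon ⌊88.81/20⌋ = 4 → E; lat ⌊151.24/10⌋ = 15 → P.
Square: lon ⌊8.81/2⌋ = 4; lat ⌊1.24/1⌋ = 1.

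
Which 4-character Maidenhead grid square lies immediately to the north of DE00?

DE01

Latitude square 0; +1 → 1.
The longitude characters are unchanged.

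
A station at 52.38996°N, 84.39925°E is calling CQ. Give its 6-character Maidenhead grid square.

NO22ej

Shift to the Maidenhead origin (180°W, 90°S): lon 264.3992, lat 142.3900.
Field: 264.3992/20 → 13 → N, 142.3900/10 → 14 → O; chars NO.
Square: 4.3992/2 → 2, 2.3900/1 → 2; chars 22.
Subsquare: 0.3992/0.0833333 → 4 → e, 0.3900/0.0416667 → 9 → j; chars ej.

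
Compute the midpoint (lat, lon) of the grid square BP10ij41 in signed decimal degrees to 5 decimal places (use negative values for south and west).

Field B=1, P=15: +1·20° lon, +15·10° lat → SW at lon -160°, lat 60°.
Square 1, 0: +1·2° lon, +0·1° lat → SW at lon -158°, lat 60°.
Subsquare i=8, j=9: +8·0.0833333° lon, +9·0.0416667° lat → SW at lon -157.333°, lat 60.375°.
Extended square 4, 1: +4·0.00833333° lon, +1·0.00416667° lat → SW at lon -157.3°, lat 60.3792°.
Cell spans 0.00833333° lon × 0.00416667° lat. Centre is SW corner plus half of each.
latitude 60.38125, longitude -157.29583.

60.38125, -157.29583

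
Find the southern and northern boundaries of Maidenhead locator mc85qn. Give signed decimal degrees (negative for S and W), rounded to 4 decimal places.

-64.4583, -64.4167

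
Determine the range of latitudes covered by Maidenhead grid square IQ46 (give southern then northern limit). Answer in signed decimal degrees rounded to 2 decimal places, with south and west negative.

76.00, 77.00

Field I=8, Q=16: +8·20° lon, +16·10° lat → SW at lon -20°, lat 70°.
Square 4, 6: +4·2° lon, +6·1° lat → SW at lon -12°, lat 76°.
Cell spans 2° lon × 1° lat.
south 76.00, north 77.00.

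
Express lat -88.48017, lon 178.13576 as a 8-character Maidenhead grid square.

Shift to the Maidenhead origin (180°W, 90°S): lon 358.13576, lat 1.51983.
Field: lon ⌊358.13576/20⌋ = 17 → R; lat ⌊1.51983/10⌋ = 0 → A.
Square: lon ⌊18.13576/2⌋ = 9; lat ⌊1.51983/1⌋ = 1.
Subsquare: lon ⌊0.13576/0.0833333⌋ = 1 → b; lat ⌊0.51983/0.0416667⌋ = 12 → m.
Extended square: lon ⌊0.05243/0.00833333⌋ = 6; lat ⌊0.01983/0.00416667⌋ = 4.

RA91bm64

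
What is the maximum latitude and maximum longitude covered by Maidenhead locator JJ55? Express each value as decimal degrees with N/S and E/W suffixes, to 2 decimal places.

Field J=9, J=9: +9·20° lon, +9·10° lat → SW at lon 0°, lat 0°.
Square 5, 5: +5·2° lon, +5·1° lat → SW at lon 10°, lat 5°.
Cell spans 2° lon × 1° lat. NE corner is SW corner plus one full cell.
latitude 6.00° N, longitude 12.00° E.

6.00° N, 12.00° E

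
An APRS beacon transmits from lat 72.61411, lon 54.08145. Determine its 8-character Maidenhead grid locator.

Offset from 180°W / 90°S: lon 234.08145°, lat 162.61411°.
Field: lon ⌊234.08145/20⌋ = 11 → L; lat ⌊162.61411/10⌋ = 16 → Q.
Square: lon ⌊14.08145/2⌋ = 7; lat ⌊2.61411/1⌋ = 2.
Subsquare: lon ⌊0.08145/0.0833333⌋ = 0 → a; lat ⌊0.61411/0.0416667⌋ = 14 → o.
Extended square: lon ⌊0.08145/0.00833333⌋ = 9; lat ⌊0.03078/0.00416667⌋ = 7.

LQ72ao97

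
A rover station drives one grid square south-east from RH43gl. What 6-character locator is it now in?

RH43hk

Longitude subsquare g = 6; +1 → 7 = h.
Latitude subsquare l = 11; −1 → 10 = k.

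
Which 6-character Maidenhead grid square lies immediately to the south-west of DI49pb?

Longitude subsquare p = 15; −1 → 14 = o.
Latitude subsquare b = 1; −1 → 0 = a.

DI49oa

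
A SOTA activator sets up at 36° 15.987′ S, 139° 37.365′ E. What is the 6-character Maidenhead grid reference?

PF93tr

Offset from 180°W / 90°S: lon 319.6227°, lat 53.7336°.
Field: lon ⌊319.6227/20⌋ = 15 → P; lat ⌊53.7336/10⌋ = 5 → F.
Square: lon ⌊19.6227/2⌋ = 9; lat ⌊3.7336/1⌋ = 3.
Subsquare: lon ⌊1.6227/0.0833333⌋ = 19 → t; lat ⌊0.7336/0.0416667⌋ = 17 → r.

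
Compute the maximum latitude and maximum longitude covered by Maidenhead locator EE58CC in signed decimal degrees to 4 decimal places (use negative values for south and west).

-41.8750, -89.7500

Field E=4, E=4: +4·20° lon, +4·10° lat → SW at lon -100°, lat -50°.
Square 5, 8: +5·2° lon, +8·1° lat → SW at lon -90°, lat -42°.
Subsquare c=2, c=2: +2·0.0833333° lon, +2·0.0416667° lat → SW at lon -89.8333°, lat -41.9167°.
Cell spans 0.0833333° lon × 0.0416667° lat. NE corner is SW corner plus one full cell.
latitude -41.8750, longitude -89.7500.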